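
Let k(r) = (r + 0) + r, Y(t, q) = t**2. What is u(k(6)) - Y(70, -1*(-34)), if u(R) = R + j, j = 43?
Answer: -4845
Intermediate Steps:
k(r) = 2*r (k(r) = r + r = 2*r)
u(R) = 43 + R (u(R) = R + 43 = 43 + R)
u(k(6)) - Y(70, -1*(-34)) = (43 + 2*6) - 1*70**2 = (43 + 12) - 1*4900 = 55 - 4900 = -4845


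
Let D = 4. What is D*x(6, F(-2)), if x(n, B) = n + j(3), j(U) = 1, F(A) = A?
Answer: 28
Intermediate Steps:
x(n, B) = 1 + n (x(n, B) = n + 1 = 1 + n)
D*x(6, F(-2)) = 4*(1 + 6) = 4*7 = 28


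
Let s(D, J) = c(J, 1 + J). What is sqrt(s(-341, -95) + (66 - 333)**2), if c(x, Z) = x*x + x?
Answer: sqrt(80219) ≈ 283.23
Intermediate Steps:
c(x, Z) = x + x**2 (c(x, Z) = x**2 + x = x + x**2)
s(D, J) = J*(1 + J)
sqrt(s(-341, -95) + (66 - 333)**2) = sqrt(-95*(1 - 95) + (66 - 333)**2) = sqrt(-95*(-94) + (-267)**2) = sqrt(8930 + 71289) = sqrt(80219)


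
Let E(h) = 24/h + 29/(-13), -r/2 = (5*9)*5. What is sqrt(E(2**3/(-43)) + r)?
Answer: 2*I*sqrt(24557)/13 ≈ 24.109*I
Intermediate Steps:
r = -450 (r = -2*5*9*5 = -90*5 = -2*225 = -450)
E(h) = -29/13 + 24/h (E(h) = 24/h + 29*(-1/13) = 24/h - 29/13 = -29/13 + 24/h)
sqrt(E(2**3/(-43)) + r) = sqrt((-29/13 + 24/((2**3/(-43)))) - 450) = sqrt((-29/13 + 24/((8*(-1/43)))) - 450) = sqrt((-29/13 + 24/(-8/43)) - 450) = sqrt((-29/13 + 24*(-43/8)) - 450) = sqrt((-29/13 - 129) - 450) = sqrt(-1706/13 - 450) = sqrt(-7556/13) = 2*I*sqrt(24557)/13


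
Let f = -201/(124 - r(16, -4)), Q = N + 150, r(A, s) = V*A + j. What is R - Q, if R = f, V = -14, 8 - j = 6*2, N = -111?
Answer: -13929/352 ≈ -39.571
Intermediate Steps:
j = -4 (j = 8 - 6*2 = 8 - 1*12 = 8 - 12 = -4)
r(A, s) = -4 - 14*A (r(A, s) = -14*A - 4 = -4 - 14*A)
Q = 39 (Q = -111 + 150 = 39)
f = -201/352 (f = -201/(124 - (-4 - 14*16)) = -201/(124 - (-4 - 224)) = -201/(124 - 1*(-228)) = -201/(124 + 228) = -201/352 ≈ -0.57102)
R = -201/352 ≈ -0.57102
R - Q = -201/352 - 1*39 = -201/352 - 39 = -13929/352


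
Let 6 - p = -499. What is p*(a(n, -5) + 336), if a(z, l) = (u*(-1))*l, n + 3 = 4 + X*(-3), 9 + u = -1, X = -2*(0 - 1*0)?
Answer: 144430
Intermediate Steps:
p = 505 (p = 6 - 1*(-499) = 6 + 499 = 505)
X = 0 (X = -2*(0 + 0) = -2*0 = 0)
u = -10 (u = -9 - 1 = -10)
n = 1 (n = -3 + (4 + 0*(-3)) = -3 + (4 + 0) = -3 + 4 = 1)
a(z, l) = 10*l (a(z, l) = (-10*(-1))*l = 10*l)
p*(a(n, -5) + 336) = 505*(10*(-5) + 336) = 505*(-50 + 336) = 505*286 = 144430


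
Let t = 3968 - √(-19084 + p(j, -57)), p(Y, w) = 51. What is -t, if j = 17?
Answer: -3968 + I*√19033 ≈ -3968.0 + 137.96*I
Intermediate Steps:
t = 3968 - I*√19033 (t = 3968 - √(-19084 + 51) = 3968 - √(-19033) = 3968 - I*√19033 ≈ 3968.0 - 137.96*I)
-t = -(3968 - I*√19033) = -3968 + I*√19033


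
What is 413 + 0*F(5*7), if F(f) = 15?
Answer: 413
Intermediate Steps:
413 + 0*F(5*7) = 413 + 0*15 = 413 + 0 = 413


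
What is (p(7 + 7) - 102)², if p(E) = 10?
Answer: 8464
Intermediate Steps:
(p(7 + 7) - 102)² = (10 - 102)² = (-92)² = 8464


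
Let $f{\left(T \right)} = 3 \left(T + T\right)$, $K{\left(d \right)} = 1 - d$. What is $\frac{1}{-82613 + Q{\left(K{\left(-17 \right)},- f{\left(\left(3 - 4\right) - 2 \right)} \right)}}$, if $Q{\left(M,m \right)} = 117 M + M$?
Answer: $- \frac{1}{80489} \approx -1.2424 \cdot 10^{-5}$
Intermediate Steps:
$f{\left(T \right)} = 6 T$ ($f{\left(T \right)} = 3 \cdot 2 T = 6 T$)
$Q{\left(M,m \right)} = 118 M$
$\frac{1}{-82613 + Q{\left(K{\left(-17 \right)},- f{\left(\left(3 - 4\right) - 2 \right)} \right)}} = \frac{1}{-82613 + 118 \left(1 - -17\right)} = \frac{1}{-82613 + 118 \left(1 + 17\right)} = \frac{1}{-82613 + 118 \cdot 18} = \frac{1}{-82613 + 2124} = \frac{1}{-80489} = - \frac{1}{80489}$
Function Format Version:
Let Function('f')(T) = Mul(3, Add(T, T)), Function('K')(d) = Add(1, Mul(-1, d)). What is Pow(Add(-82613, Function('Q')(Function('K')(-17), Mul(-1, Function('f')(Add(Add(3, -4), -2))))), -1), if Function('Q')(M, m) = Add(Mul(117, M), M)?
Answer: Rational(-1, 80489) ≈ -1.2424e-5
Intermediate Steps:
Function('f')(T) = Mul(6, T) (Function('f')(T) = Mul(3, Mul(2, T)) = Mul(6, T))
Function('Q')(M, m) = Mul(118, M)
Pow(Add(-82613, Function('Q')(Function('K')(-17), Mul(-1, Function('f')(Add(Add(3, -4), -2))))), -1) = Pow(Add(-82613, Mul(118, Add(1, Mul(-1, -17)))), -1) = Pow(Add(-82613, Mul(118, Add(1, 17))), -1) = Pow(Add(-82613, Mul(118, 18)), -1) = Pow(Add(-82613, 2124), -1) = Pow(-80489, -1) = Rational(-1, 80489)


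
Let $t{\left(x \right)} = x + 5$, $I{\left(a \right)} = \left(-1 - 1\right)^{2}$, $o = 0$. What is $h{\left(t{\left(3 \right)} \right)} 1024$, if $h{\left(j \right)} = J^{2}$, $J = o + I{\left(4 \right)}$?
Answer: $16384$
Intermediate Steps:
$I{\left(a \right)} = 4$ ($I{\left(a \right)} = \left(-2\right)^{2} = 4$)
$t{\left(x \right)} = 5 + x$
$J = 4$ ($J = 0 + 4 = 4$)
$h{\left(j \right)} = 16$ ($h{\left(j \right)} = 4^{2} = 16$)
$h{\left(t{\left(3 \right)} \right)} 1024 = 16 \cdot 1024 = 16384$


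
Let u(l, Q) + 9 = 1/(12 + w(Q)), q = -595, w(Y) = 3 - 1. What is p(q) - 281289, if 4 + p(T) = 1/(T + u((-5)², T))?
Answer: -2378332329/8455 ≈ -2.8129e+5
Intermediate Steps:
w(Y) = 2
u(l, Q) = -125/14 (u(l, Q) = -9 + 1/(12 + 2) = -9 + 1/14 = -125/14)
p(T) = -4 + 1/(-125/14 + T) (p(T) = -4 + 1/(T - 125/14) = -4 + 1/(-125/14 + T))
p(q) - 281289 = 2*(257 - 28*(-595))/(-125 + 14*(-595)) - 281289 = 2*(257 + 16660)/(-125 - 8330) - 281289 = 2*16917/(-8455) - 281289 = 2*(-1/8455)*16917 - 281289 = -33834/8455 - 281289 = -2378332329/8455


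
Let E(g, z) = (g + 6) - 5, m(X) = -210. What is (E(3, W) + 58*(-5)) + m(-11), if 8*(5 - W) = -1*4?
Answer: -496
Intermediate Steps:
W = 11/2 (W = 5 - (-1)*4/8 = 5 - ⅛*(-4) = 5 + ½ = 11/2 ≈ 5.5000)
E(g, z) = 1 + g (E(g, z) = (6 + g) - 5 = 1 + g)
(E(3, W) + 58*(-5)) + m(-11) = ((1 + 3) + 58*(-5)) - 210 = (4 - 290) - 210 = -286 - 210 = -496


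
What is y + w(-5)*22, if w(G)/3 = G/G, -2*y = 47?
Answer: 85/2 ≈ 42.500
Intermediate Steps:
y = -47/2 (y = -1/2*47 = -47/2 ≈ -23.500)
w(G) = 3 (w(G) = 3*(G/G) = 3*1 = 3)
y + w(-5)*22 = -47/2 + 3*22 = -47/2 + 66 = 85/2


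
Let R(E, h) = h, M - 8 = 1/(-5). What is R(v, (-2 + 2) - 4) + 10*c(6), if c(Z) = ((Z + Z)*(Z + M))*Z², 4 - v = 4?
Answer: 59612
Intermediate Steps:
M = 39/5 (M = 8 + 1/(-5) = 8 - ⅕ = 39/5 ≈ 7.8000)
v = 0 (v = 4 - 1*4 = 4 - 4 = 0)
c(Z) = 2*Z³*(39/5 + Z) (c(Z) = ((Z + Z)*(Z + 39/5))*Z² = ((2*Z)*(39/5 + Z))*Z² = (2*Z*(39/5 + Z))*Z² = 2*Z³*(39/5 + Z))
R(v, (-2 + 2) - 4) + 10*c(6) = ((-2 + 2) - 4) + 10*(6³*(78/5 + 2*6)) = (0 - 4) + 10*(216*(78/5 + 12)) = -4 + 10*(216*(138/5)) = -4 + 10*(29808/5) = -4 + 59616 = 59612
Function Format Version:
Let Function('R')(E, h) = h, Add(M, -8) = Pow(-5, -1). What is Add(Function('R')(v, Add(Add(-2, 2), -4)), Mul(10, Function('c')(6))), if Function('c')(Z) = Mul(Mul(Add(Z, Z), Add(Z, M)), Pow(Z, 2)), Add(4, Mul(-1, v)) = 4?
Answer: 59612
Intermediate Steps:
M = Rational(39, 5) (M = Add(8, Pow(-5, -1)) = Add(8, Rational(-1, 5)) = Rational(39, 5) ≈ 7.8000)
v = 0 (v = Add(4, Mul(-1, 4)) = Add(4, -4) = 0)
Function('c')(Z) = Mul(2, Pow(Z, 3), Add(Rational(39, 5), Z)) (Function('c')(Z) = Mul(Mul(Add(Z, Z), Add(Z, Rational(39, 5))), Pow(Z, 2)) = Mul(Mul(Mul(2, Z), Add(Rational(39, 5), Z)), Pow(Z, 2)) = Mul(Mul(2, Z, Add(Rational(39, 5), Z)), Pow(Z, 2)) = Mul(2, Pow(Z, 3), Add(Rational(39, 5), Z)))
Add(Function('R')(v, Add(Add(-2, 2), -4)), Mul(10, Function('c')(6))) = Add(Add(Add(-2, 2), -4), Mul(10, Mul(Pow(6, 3), Add(Rational(78, 5), Mul(2, 6))))) = Add(Add(0, -4), Mul(10, Mul(216, Add(Rational(78, 5), 12)))) = Add(-4, Mul(10, Mul(216, Rational(138, 5)))) = Add(-4, Mul(10, Rational(29808, 5))) = Add(-4, 59616) = 59612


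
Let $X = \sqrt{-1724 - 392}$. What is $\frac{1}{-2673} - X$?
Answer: $- \frac{1}{2673} - 46 i \approx -0.00037411 - 46.0 i$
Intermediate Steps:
$X = 46 i$ ($X = \sqrt{-2116} = 46 i \approx 46.0 i$)
$\frac{1}{-2673} - X = \frac{1}{-2673} - 46 i = - \frac{1}{2673} - 46 i$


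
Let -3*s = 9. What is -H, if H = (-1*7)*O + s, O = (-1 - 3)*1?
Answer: -25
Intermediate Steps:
s = -3 (s = -⅓*9 = -3)
O = -4 (O = -4*1 = -4)
H = 25 (H = -1*7*(-4) - 3 = -7*(-4) - 3 = 28 - 3 = 25)
-H = -1*25 = -25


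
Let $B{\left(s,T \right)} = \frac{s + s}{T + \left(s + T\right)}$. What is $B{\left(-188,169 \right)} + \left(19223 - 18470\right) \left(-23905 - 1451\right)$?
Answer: $- \frac{1431980288}{75} \approx -1.9093 \cdot 10^{7}$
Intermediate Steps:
$B{\left(s,T \right)} = \frac{2 s}{s + 2 T}$ ($B{\left(s,T \right)} = \frac{2 s}{T + \left(T + s\right)} = \frac{2 s}{s + 2 T}$)
$B{\left(-188,169 \right)} + \left(19223 - 18470\right) \left(-23905 - 1451\right) = 2 \left(-188\right) \frac{1}{-188 + 2 \cdot 169} + \left(19223 - 18470\right) \left(-23905 - 1451\right) = 2 \left(-188\right) \frac{1}{-188 + 338} + 753 \left(-23905 - 1451\right) = 2 \left(-188\right) \frac{1}{150} + 753 \left(-23905 - 1451\right) = 2 \left(-188\right) \frac{1}{150} + 753 \left(-25356\right) = - \frac{188}{75} - 19093068 = - \frac{1431980288}{75}$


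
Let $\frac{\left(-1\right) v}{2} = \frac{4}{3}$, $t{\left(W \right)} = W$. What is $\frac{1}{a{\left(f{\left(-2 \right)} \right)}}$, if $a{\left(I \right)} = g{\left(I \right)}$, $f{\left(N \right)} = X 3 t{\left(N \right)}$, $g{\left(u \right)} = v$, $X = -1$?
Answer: $- \frac{3}{8} \approx -0.375$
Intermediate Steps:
$v = - \frac{8}{3}$ ($v = - 2 \cdot \frac{4}{3} = - 2 \cdot 4 \cdot \frac{1}{3} = \left(-2\right) \frac{4}{3} = - \frac{8}{3} \approx -2.6667$)
$g{\left(u \right)} = - \frac{8}{3}$
$f{\left(N \right)} = - 3 N$ ($f{\left(N \right)} = \left(-1\right) 3 N = - 3 N$)
$a{\left(I \right)} = - \frac{8}{3}$
$\frac{1}{a{\left(f{\left(-2 \right)} \right)}} = \frac{1}{- \frac{8}{3}} = - \frac{3}{8}$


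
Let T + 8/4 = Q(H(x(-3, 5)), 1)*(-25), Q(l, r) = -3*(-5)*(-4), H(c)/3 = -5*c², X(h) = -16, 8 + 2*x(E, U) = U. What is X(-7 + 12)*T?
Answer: -23968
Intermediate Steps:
x(E, U) = -4 + U/2
H(c) = -15*c² (H(c) = 3*(-5*c²) = -15*c²)
Q(l, r) = -60 (Q(l, r) = 15*(-4) = -60)
T = 1498 (T = -2 - 60*(-25) = -2 + 1500 = 1498)
X(-7 + 12)*T = -16*1498 = -23968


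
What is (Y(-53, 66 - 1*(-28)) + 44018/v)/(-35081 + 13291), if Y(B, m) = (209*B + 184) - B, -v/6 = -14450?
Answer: 469891991/944596500 ≈ 0.49745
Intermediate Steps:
v = 86700 (v = -6*(-14450) = 86700)
Y(B, m) = 184 + 208*B (Y(B, m) = (184 + 209*B) - B = 184 + 208*B)
(Y(-53, 66 - 1*(-28)) + 44018/v)/(-35081 + 13291) = ((184 + 208*(-53)) + 44018/86700)/(-35081 + 13291) = ((184 - 11024) + 44018*(1/86700))/(-21790) = (-10840 + 22009/43350)*(-1/21790) = -469891991/43350*(-1/21790) = 469891991/944596500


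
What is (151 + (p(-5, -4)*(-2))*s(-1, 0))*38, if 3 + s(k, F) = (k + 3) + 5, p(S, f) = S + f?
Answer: 8474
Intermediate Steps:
s(k, F) = 5 + k (s(k, F) = -3 + ((k + 3) + 5) = -3 + ((3 + k) + 5) = -3 + (8 + k) = 5 + k)
(151 + (p(-5, -4)*(-2))*s(-1, 0))*38 = (151 + ((-5 - 4)*(-2))*(5 - 1))*38 = (151 - 9*(-2)*4)*38 = (151 + 18*4)*38 = (151 + 72)*38 = 223*38 = 8474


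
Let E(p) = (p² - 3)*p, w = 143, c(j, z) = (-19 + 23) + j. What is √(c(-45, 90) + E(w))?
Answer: √2923737 ≈ 1709.9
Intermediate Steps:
c(j, z) = 4 + j
E(p) = p*(-3 + p²) (E(p) = (-3 + p²)*p = p*(-3 + p²))
√(c(-45, 90) + E(w)) = √((4 - 45) + 143*(-3 + 143²)) = √(-41 + 143*(-3 + 20449)) = √(-41 + 143*20446) = √(-41 + 2923778) = √2923737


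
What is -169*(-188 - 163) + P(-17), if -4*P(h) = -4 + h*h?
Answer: 236991/4 ≈ 59248.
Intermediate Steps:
P(h) = 1 - h**2/4 (P(h) = -(-4 + h*h)/4 = -(-4 + h**2)/4 = 1 - h**2/4)
-169*(-188 - 163) + P(-17) = -169*(-188 - 163) + (1 - 1/4*(-17)**2) = -169*(-351) + (1 - 1/4*289) = 59319 + (1 - 289/4) = 59319 - 285/4 = 236991/4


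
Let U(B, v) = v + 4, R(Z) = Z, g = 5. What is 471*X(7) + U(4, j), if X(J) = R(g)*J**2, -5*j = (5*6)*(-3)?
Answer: 115417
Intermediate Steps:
j = 18 (j = -5*6*(-3)/5 = -6*(-3) = -1/5*(-90) = 18)
X(J) = 5*J**2
U(B, v) = 4 + v
471*X(7) + U(4, j) = 471*(5*7**2) + (4 + 18) = 471*(5*49) + 22 = 471*245 + 22 = 115395 + 22 = 115417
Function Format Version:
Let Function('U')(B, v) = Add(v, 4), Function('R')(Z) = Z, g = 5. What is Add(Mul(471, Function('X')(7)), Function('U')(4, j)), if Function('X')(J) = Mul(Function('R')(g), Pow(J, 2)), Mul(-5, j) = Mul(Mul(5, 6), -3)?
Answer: 115417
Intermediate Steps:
j = 18 (j = Mul(Rational(-1, 5), Mul(Mul(5, 6), -3)) = Mul(Rational(-1, 5), Mul(30, -3)) = Mul(Rational(-1, 5), -90) = 18)
Function('X')(J) = Mul(5, Pow(J, 2))
Function('U')(B, v) = Add(4, v)
Add(Mul(471, Function('X')(7)), Function('U')(4, j)) = Add(Mul(471, Mul(5, Pow(7, 2))), Add(4, 18)) = Add(Mul(471, Mul(5, 49)), 22) = Add(Mul(471, 245), 22) = Add(115395, 22) = 115417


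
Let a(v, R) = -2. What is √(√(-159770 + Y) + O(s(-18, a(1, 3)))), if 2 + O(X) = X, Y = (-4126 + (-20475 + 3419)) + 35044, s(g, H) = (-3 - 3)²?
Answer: √(34 + 6*I*√4053) ≈ 14.448 + 13.219*I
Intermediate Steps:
s(g, H) = 36 (s(g, H) = (-6)² = 36)
Y = 13862 (Y = (-4126 - 17056) + 35044 = -21182 + 35044 = 13862)
O(X) = -2 + X
√(√(-159770 + Y) + O(s(-18, a(1, 3)))) = √(√(-159770 + 13862) + (-2 + 36)) = √(√(-145908) + 34) = √(6*I*√4053 + 34) = √(34 + 6*I*√4053)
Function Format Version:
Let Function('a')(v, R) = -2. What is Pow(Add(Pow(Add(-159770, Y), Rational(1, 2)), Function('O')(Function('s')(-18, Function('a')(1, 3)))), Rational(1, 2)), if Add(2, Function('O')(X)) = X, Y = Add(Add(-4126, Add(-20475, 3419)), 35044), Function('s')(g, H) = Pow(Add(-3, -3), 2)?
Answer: Pow(Add(34, Mul(6, I, Pow(4053, Rational(1, 2)))), Rational(1, 2)) ≈ Add(14.448, Mul(13.219, I))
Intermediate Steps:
Function('s')(g, H) = 36 (Function('s')(g, H) = Pow(-6, 2) = 36)
Y = 13862 (Y = Add(Add(-4126, -17056), 35044) = Add(-21182, 35044) = 13862)
Function('O')(X) = Add(-2, X)
Pow(Add(Pow(Add(-159770, Y), Rational(1, 2)), Function('O')(Function('s')(-18, Function('a')(1, 3)))), Rational(1, 2)) = Pow(Add(Pow(Add(-159770, 13862), Rational(1, 2)), Add(-2, 36)), Rational(1, 2)) = Pow(Add(Pow(-145908, Rational(1, 2)), 34), Rational(1, 2)) = Pow(Add(Mul(6, I, Pow(4053, Rational(1, 2))), 34), Rational(1, 2)) = Pow(Add(34, Mul(6, I, Pow(4053, Rational(1, 2)))), Rational(1, 2))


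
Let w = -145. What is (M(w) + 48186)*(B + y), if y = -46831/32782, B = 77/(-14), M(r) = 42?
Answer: -5477061048/16391 ≈ -3.3415e+5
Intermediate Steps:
B = -11/2 (B = 77*(-1/14) = -11/2 ≈ -5.5000)
y = -46831/32782 (y = -46831*1/32782 = -46831/32782 ≈ -1.4286)
(M(w) + 48186)*(B + y) = (42 + 48186)*(-11/2 - 46831/32782) = 48228*(-113566/16391) = -5477061048/16391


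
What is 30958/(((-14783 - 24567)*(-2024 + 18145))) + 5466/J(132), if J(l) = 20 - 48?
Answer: -123836428783/634361350 ≈ -195.21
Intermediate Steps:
J(l) = -28
30958/(((-14783 - 24567)*(-2024 + 18145))) + 5466/J(132) = 30958/(((-14783 - 24567)*(-2024 + 18145))) + 5466/(-28) = 30958/((-39350*16121)) + 5466*(-1/28) = 30958/(-634361350) - 2733/14 = 30958*(-1/634361350) - 2733/14 = -15479/317180675 - 2733/14 = -123836428783/634361350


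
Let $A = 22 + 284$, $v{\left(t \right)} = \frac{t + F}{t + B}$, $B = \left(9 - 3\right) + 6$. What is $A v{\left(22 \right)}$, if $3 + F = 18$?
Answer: $333$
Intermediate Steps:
$B = 12$ ($B = 6 + 6 = 12$)
$F = 15$ ($F = -3 + 18 = 15$)
$v{\left(t \right)} = \frac{15 + t}{12 + t}$ ($v{\left(t \right)} = \frac{t + 15}{t + 12} = \frac{15 + t}{12 + t}$)
$A = 306$
$A v{\left(22 \right)} = 306 \frac{15 + 22}{12 + 22} = 306 \cdot \frac{1}{34} \cdot 37 = 306 \cdot \frac{37}{34} = 333$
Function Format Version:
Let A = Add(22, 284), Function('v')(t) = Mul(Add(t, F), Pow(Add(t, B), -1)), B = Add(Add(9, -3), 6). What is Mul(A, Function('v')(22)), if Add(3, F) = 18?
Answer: 333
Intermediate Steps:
B = 12 (B = Add(6, 6) = 12)
F = 15 (F = Add(-3, 18) = 15)
Function('v')(t) = Mul(Pow(Add(12, t), -1), Add(15, t)) (Function('v')(t) = Mul(Add(t, 15), Pow(Add(t, 12), -1)) = Mul(Add(15, t), Pow(Add(12, t), -1)) = Mul(Pow(Add(12, t), -1), Add(15, t)))
A = 306
Mul(A, Function('v')(22)) = Mul(306, Mul(Pow(Add(12, 22), -1), Add(15, 22))) = Mul(306, Mul(Pow(34, -1), 37)) = Mul(306, Mul(Rational(1, 34), 37)) = Mul(306, Rational(37, 34)) = 333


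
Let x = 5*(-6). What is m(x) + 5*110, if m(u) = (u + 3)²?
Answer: 1279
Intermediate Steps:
x = -30
m(u) = (3 + u)²
m(x) + 5*110 = (3 - 30)² + 5*110 = (-27)² + 550 = 729 + 550 = 1279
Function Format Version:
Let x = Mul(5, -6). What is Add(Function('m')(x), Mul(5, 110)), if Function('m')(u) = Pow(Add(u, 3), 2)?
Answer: 1279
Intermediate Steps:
x = -30
Function('m')(u) = Pow(Add(3, u), 2)
Add(Function('m')(x), Mul(5, 110)) = Add(Pow(Add(3, -30), 2), Mul(5, 110)) = Add(Pow(-27, 2), 550) = Add(729, 550) = 1279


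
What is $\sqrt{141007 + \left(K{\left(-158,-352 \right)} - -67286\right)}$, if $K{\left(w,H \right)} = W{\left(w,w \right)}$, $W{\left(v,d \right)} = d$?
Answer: $\sqrt{208135} \approx 456.22$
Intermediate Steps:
$K{\left(w,H \right)} = w$
$\sqrt{141007 + \left(K{\left(-158,-352 \right)} - -67286\right)} = \sqrt{141007 - -67128} = \sqrt{141007 + \left(-158 + 67286\right)} = \sqrt{141007 + 67128} = \sqrt{208135}$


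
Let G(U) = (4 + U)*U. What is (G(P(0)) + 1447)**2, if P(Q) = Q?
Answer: 2093809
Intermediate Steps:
G(U) = U*(4 + U)
(G(P(0)) + 1447)**2 = (0*(4 + 0) + 1447)**2 = (0*4 + 1447)**2 = (0 + 1447)**2 = 1447**2 = 2093809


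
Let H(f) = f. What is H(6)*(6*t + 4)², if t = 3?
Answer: 2904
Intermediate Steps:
H(6)*(6*t + 4)² = 6*(6*3 + 4)² = 6*(18 + 4)² = 6*22² = 6*484 = 2904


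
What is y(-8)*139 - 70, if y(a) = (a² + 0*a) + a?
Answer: 7714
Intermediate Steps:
y(a) = a + a² (y(a) = (a² + 0) + a = a² + a = a + a²)
y(-8)*139 - 70 = -8*(1 - 8)*139 - 70 = -8*(-7)*139 - 70 = 56*139 - 70 = 7784 - 70 = 7714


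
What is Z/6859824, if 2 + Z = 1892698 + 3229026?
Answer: 2560861/3429912 ≈ 0.74663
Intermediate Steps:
Z = 5121722 (Z = -2 + (1892698 + 3229026) = -2 + 5121724 = 5121722)
Z/6859824 = 5121722/6859824 = 5121722*(1/6859824) = 2560861/3429912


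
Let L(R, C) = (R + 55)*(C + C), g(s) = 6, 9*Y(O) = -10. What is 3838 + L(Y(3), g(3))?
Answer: 13454/3 ≈ 4484.7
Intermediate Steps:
Y(O) = -10/9 (Y(O) = (1/9)*(-10) = -10/9)
L(R, C) = 2*C*(55 + R) (L(R, C) = (55 + R)*(2*C) = 2*C*(55 + R))
3838 + L(Y(3), g(3)) = 3838 + 2*6*(55 - 10/9) = 3838 + 2*6*(485/9) = 3838 + 1940/3 = 13454/3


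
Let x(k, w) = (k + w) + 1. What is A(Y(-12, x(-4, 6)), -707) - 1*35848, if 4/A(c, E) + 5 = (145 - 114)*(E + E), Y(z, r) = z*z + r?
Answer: -1571540476/43839 ≈ -35848.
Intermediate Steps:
x(k, w) = 1 + k + w
Y(z, r) = r + z² (Y(z, r) = z² + r = r + z²)
A(c, E) = 4/(-5 + 62*E) (A(c, E) = 4/(-5 + (145 - 114)*(E + E)) = 4/(-5 + 31*(2*E)) = 4/(-5 + 62*E))
A(Y(-12, x(-4, 6)), -707) - 1*35848 = 4/(-5 + 62*(-707)) - 1*35848 = 4/(-5 - 43834) - 35848 = 4/(-43839) - 35848 = 4*(-1/43839) - 35848 = -4/43839 - 35848 = -1571540476/43839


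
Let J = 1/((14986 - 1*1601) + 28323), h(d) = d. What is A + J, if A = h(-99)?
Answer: -4129091/41708 ≈ -99.000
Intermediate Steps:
J = 1/41708 (J = 1/((14986 - 1601) + 28323) = 1/(13385 + 28323) = 1/41708 ≈ 2.3976e-5)
A = -99
A + J = -99 + 1/41708 = -4129091/41708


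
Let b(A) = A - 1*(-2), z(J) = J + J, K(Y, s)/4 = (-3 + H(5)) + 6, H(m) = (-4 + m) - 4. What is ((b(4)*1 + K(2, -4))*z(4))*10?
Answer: 480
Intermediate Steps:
H(m) = -8 + m
K(Y, s) = 0 (K(Y, s) = 4*((-3 + (-8 + 5)) + 6) = 4*((-3 - 3) + 6) = 4*(-6 + 6) = 4*0 = 0)
z(J) = 2*J
b(A) = 2 + A (b(A) = A + 2 = 2 + A)
((b(4)*1 + K(2, -4))*z(4))*10 = (((2 + 4)*1 + 0)*(2*4))*10 = ((6*1 + 0)*8)*10 = ((6 + 0)*8)*10 = (6*8)*10 = 48*10 = 480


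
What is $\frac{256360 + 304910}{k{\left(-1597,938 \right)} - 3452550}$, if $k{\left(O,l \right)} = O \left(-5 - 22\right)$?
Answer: $- \frac{187090}{1136477} \approx -0.16462$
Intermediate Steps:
$k{\left(O,l \right)} = - 27 O$ ($k{\left(O,l \right)} = O \left(-27\right) = - 27 O$)
$\frac{256360 + 304910}{k{\left(-1597,938 \right)} - 3452550} = \frac{256360 + 304910}{\left(-27\right) \left(-1597\right) - 3452550} = \frac{561270}{43119 - 3452550} = \frac{561270}{-3409431} = 561270 \left(- \frac{1}{3409431}\right) = - \frac{187090}{1136477}$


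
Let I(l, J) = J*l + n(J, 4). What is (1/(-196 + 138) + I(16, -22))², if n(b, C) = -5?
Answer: 428779849/3364 ≈ 1.2746e+5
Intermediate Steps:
I(l, J) = -5 + J*l (I(l, J) = J*l - 5 = -5 + J*l)
(1/(-196 + 138) + I(16, -22))² = (1/(-196 + 138) + (-5 - 22*16))² = (1/(-58) + (-5 - 352))² = (-1/58 - 357)² = (-20707/58)² = 428779849/3364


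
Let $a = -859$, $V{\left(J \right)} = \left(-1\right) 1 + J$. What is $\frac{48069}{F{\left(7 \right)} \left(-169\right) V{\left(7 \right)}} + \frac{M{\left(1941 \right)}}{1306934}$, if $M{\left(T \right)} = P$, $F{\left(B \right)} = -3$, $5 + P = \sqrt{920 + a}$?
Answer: $\frac{1745083201}{110435923} + \frac{\sqrt{61}}{1306934} \approx 15.802$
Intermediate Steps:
$V{\left(J \right)} = -1 + J$
$P = -5 + \sqrt{61}$ ($P = -5 + \sqrt{920 - 859} = -5 + \sqrt{61} \approx 2.8102$)
$M{\left(T \right)} = -5 + \sqrt{61}$
$\frac{48069}{F{\left(7 \right)} \left(-169\right) V{\left(7 \right)}} + \frac{M{\left(1941 \right)}}{1306934} = \frac{48069}{\left(-3\right) \left(-169\right) \left(-1 + 7\right)} + \frac{-5 + \sqrt{61}}{1306934} = \frac{48069}{507 \cdot 6} + \left(-5 + \sqrt{61}\right) \frac{1}{1306934} = \frac{48069}{3042} - \left(\frac{5}{1306934} - \frac{\sqrt{61}}{1306934}\right) = 48069 \cdot \frac{1}{3042} - \left(\frac{5}{1306934} - \frac{\sqrt{61}}{1306934}\right) = \frac{5341}{338} - \left(\frac{5}{1306934} - \frac{\sqrt{61}}{1306934}\right) = \frac{1745083201}{110435923} + \frac{\sqrt{61}}{1306934}$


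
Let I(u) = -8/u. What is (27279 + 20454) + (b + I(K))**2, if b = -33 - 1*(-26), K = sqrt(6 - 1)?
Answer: 238974/5 + 112*sqrt(5)/5 ≈ 47845.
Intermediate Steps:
K = sqrt(5) ≈ 2.2361
b = -7 (b = -33 + 26 = -7)
(27279 + 20454) + (b + I(K))**2 = (27279 + 20454) + (-7 - 8*sqrt(5)/5)**2 = 47733 + (-7 - 8*sqrt(5)/5)**2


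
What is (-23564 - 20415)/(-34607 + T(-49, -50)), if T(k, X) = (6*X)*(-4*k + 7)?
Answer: 43979/95507 ≈ 0.46048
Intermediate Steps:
T(k, X) = 6*X*(7 - 4*k) (T(k, X) = (6*X)*(7 - 4*k) = 6*X*(7 - 4*k))
(-23564 - 20415)/(-34607 + T(-49, -50)) = (-23564 - 20415)/(-34607 + 6*(-50)*(7 - 4*(-49))) = -43979/(-34607 + 6*(-50)*(7 + 196)) = -43979/(-34607 + 6*(-50)*203) = -43979/(-34607 - 60900) = -43979/(-95507) = -43979*(-1/95507) = 43979/95507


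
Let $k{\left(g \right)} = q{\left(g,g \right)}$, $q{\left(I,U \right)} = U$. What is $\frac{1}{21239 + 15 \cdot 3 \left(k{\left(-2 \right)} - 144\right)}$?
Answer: $\frac{1}{14669} \approx 6.8171 \cdot 10^{-5}$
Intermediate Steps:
$k{\left(g \right)} = g$
$\frac{1}{21239 + 15 \cdot 3 \left(k{\left(-2 \right)} - 144\right)} = \frac{1}{21239 + 15 \cdot 3 \left(-2 - 144\right)} = \frac{1}{21239 + 45 \left(-146\right)} = \frac{1}{21239 - 6570} = \frac{1}{14669}$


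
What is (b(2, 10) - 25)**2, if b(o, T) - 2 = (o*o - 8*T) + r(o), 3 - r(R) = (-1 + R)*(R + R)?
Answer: 10000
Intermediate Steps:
r(R) = 3 - 2*R*(-1 + R) (r(R) = 3 - (-1 + R)*(R + R) = 3 - (-1 + R)*2*R = 3 - 2*R*(-1 + R))
b(o, T) = 5 - o**2 - 8*T + 2*o (b(o, T) = 2 + ((o*o - 8*T) + (3 - 2*o**2 + 2*o)) = 2 + ((o**2 - 8*T) + (3 - 2*o**2 + 2*o)) = 2 + (3 - o**2 - 8*T + 2*o) = 5 - o**2 - 8*T + 2*o)
(b(2, 10) - 25)**2 = ((5 - 1*2**2 - 8*10 + 2*2) - 25)**2 = ((5 - 1*4 - 80 + 4) - 25)**2 = ((5 - 4 - 80 + 4) - 25)**2 = (-75 - 25)**2 = (-100)**2 = 10000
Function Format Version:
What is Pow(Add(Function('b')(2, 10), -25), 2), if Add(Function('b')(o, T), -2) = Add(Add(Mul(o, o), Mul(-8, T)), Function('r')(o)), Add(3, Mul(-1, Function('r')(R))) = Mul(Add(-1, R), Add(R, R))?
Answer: 10000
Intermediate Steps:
Function('r')(R) = Add(3, Mul(-2, R, Add(-1, R))) (Function('r')(R) = Add(3, Mul(-1, Mul(Add(-1, R), Add(R, R)))) = Add(3, Mul(-1, Mul(Add(-1, R), Mul(2, R)))) = Add(3, Mul(-1, Mul(2, R, Add(-1, R)))) = Add(3, Mul(-2, R, Add(-1, R))))
Function('b')(o, T) = Add(5, Mul(-1, Pow(o, 2)), Mul(-8, T), Mul(2, o)) (Function('b')(o, T) = Add(2, Add(Add(Mul(o, o), Mul(-8, T)), Add(3, Mul(-2, Pow(o, 2)), Mul(2, o)))) = Add(2, Add(Add(Pow(o, 2), Mul(-8, T)), Add(3, Mul(-2, Pow(o, 2)), Mul(2, o)))) = Add(2, Add(3, Mul(-1, Pow(o, 2)), Mul(-8, T), Mul(2, o))) = Add(5, Mul(-1, Pow(o, 2)), Mul(-8, T), Mul(2, o)))
Pow(Add(Function('b')(2, 10), -25), 2) = Pow(Add(Add(5, Mul(-1, Pow(2, 2)), Mul(-8, 10), Mul(2, 2)), -25), 2) = Pow(Add(Add(5, Mul(-1, 4), -80, 4), -25), 2) = Pow(Add(Add(5, -4, -80, 4), -25), 2) = Pow(Add(-75, -25), 2) = Pow(-100, 2) = 10000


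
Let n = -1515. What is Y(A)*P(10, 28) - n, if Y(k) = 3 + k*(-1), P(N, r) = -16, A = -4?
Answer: 1403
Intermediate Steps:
Y(k) = 3 - k
Y(A)*P(10, 28) - n = (3 - 1*(-4))*(-16) - 1*(-1515) = (3 + 4)*(-16) + 1515 = 7*(-16) + 1515 = -112 + 1515 = 1403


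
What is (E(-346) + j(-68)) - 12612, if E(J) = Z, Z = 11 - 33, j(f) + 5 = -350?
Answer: -12989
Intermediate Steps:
j(f) = -355 (j(f) = -5 - 350 = -355)
Z = -22
E(J) = -22
(E(-346) + j(-68)) - 12612 = (-22 - 355) - 12612 = -377 - 12612 = -12989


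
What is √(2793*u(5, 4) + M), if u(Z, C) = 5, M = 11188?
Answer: √25153 ≈ 158.60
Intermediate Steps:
√(2793*u(5, 4) + M) = √(2793*5 + 11188) = √(13965 + 11188) = √25153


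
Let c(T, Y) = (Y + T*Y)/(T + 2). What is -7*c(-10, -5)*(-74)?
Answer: -11655/4 ≈ -2913.8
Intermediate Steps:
c(T, Y) = (Y + T*Y)/(2 + T)
-7*c(-10, -5)*(-74) = -(-35)*(1 - 10)/(2 - 10)*(-74) = -(-35)*(-9)/(-8)*(-74) = -(-35)*(-1)*(-9)/8*(-74) = -7*(-45/8)*(-74) = (315/8)*(-74) = -11655/4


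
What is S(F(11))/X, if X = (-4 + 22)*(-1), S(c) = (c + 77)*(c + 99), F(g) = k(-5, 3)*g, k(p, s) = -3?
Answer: -484/3 ≈ -161.33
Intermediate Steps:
F(g) = -3*g
S(c) = (77 + c)*(99 + c)
X = -18 (X = 18*(-1) = -18)
S(F(11))/X = (7623 + (-3*11)² + 176*(-3*11))/(-18) = (7623 + (-33)² + 176*(-33))*(-1/18) = (7623 + 1089 - 5808)*(-1/18) = 2904*(-1/18) = -484/3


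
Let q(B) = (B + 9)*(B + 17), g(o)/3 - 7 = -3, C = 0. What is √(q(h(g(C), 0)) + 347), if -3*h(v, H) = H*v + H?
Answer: 10*√5 ≈ 22.361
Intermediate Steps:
g(o) = 12 (g(o) = 21 + 3*(-3) = 21 - 9 = 12)
h(v, H) = -H/3 - H*v/3 (h(v, H) = -(H*v + H)/3 = -(H + H*v)/3 = -H/3 - H*v/3)
q(B) = (9 + B)*(17 + B)
√(q(h(g(C), 0)) + 347) = √((153 + (-⅓*0*(1 + 12))² + 26*(-⅓*0*(1 + 12))) + 347) = √((153 + (-⅓*0*13)² + 26*(-⅓*0*13)) + 347) = √((153 + 0² + 26*0) + 347) = √((153 + 0 + 0) + 347) = √(153 + 347) = √500 = 10*√5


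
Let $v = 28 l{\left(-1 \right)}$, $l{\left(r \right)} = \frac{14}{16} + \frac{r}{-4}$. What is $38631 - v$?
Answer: $\frac{77199}{2} \approx 38600.0$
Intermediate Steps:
$l{\left(r \right)} = \frac{7}{8} - \frac{r}{4}$ ($l{\left(r \right)} = 14 \cdot \frac{1}{16} + r \left(- \frac{1}{4}\right) = \frac{7}{8} - \frac{r}{4}$)
$v = \frac{63}{2}$ ($v = 28 \left(\frac{7}{8} - - \frac{1}{4}\right) = 28 \left(\frac{7}{8} + \frac{1}{4}\right) = 28 \cdot \frac{9}{8} = \frac{63}{2} \approx 31.5$)
$38631 - v = 38631 - \frac{63}{2} = \frac{77199}{2}$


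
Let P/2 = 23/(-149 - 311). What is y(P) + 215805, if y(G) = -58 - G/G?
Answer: 215746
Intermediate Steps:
P = -⅒ (P = 2*(23/(-149 - 311)) = 2*(23/(-460)) = 2*(23*(-1/460)) = 2*(-1/20) = -⅒ ≈ -0.10000)
y(G) = -59 (y(G) = -58 - 1*1 = -58 - 1 = -59)
y(P) + 215805 = -59 + 215805 = 215746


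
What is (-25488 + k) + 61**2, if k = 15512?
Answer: -6255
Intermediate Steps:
(-25488 + k) + 61**2 = (-25488 + 15512) + 61**2 = -9976 + 3721 = -6255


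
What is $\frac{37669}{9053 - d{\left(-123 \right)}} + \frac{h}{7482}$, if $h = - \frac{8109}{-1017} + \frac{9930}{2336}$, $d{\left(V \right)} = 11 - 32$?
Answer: $\frac{18606469567117}{4480306954656} \approx 4.1529$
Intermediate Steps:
$d{\left(V \right)} = -21$
$h = \frac{1613413}{131984}$ ($h = \left(-8109\right) \left(- \frac{1}{1017}\right) + 9930 \cdot \frac{1}{2336} = \frac{901}{113} + \frac{4965}{1168} = \frac{1613413}{131984} \approx 12.224$)
$\frac{37669}{9053 - d{\left(-123 \right)}} + \frac{h}{7482} = \frac{37669}{9053 - -21} + \frac{1613413}{131984 \cdot 7482} = \frac{37669}{9053 + 21} + \frac{1613413}{131984} \cdot \frac{1}{7482} = \frac{37669}{9074} + \frac{1613413}{987504288} = \frac{18606469567117}{4480306954656}$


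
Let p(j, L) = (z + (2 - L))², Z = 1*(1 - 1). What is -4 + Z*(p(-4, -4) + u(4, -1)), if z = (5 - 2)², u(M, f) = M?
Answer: -4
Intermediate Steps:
Z = 0 (Z = 1*0 = 0)
z = 9 (z = 3² = 9)
p(j, L) = (11 - L)² (p(j, L) = (9 + (2 - L))² = (11 - L)²)
-4 + Z*(p(-4, -4) + u(4, -1)) = -4 + 0*((11 - 1*(-4))² + 4) = -4 + 0*((11 + 4)² + 4) = -4 + 0*(15² + 4) = -4 + 0*(225 + 4) = -4 + 0*229 = -4 + 0 = -4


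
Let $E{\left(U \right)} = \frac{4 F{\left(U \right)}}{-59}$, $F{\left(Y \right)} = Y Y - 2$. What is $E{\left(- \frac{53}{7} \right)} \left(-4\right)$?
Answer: $\frac{43376}{2891} \approx 15.004$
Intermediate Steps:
$F{\left(Y \right)} = -2 + Y^{2}$ ($F{\left(Y \right)} = Y^{2} - 2 = -2 + Y^{2}$)
$E{\left(U \right)} = \frac{8}{59} - \frac{4 U^{2}}{59}$ ($E{\left(U \right)} = \frac{4 \left(-2 + U^{2}\right)}{-59} = \left(-8 + 4 U^{2}\right) \left(- \frac{1}{59}\right) = \frac{8}{59} - \frac{4 U^{2}}{59}$)
$E{\left(- \frac{53}{7} \right)} \left(-4\right) = \left(\frac{8}{59} - \frac{4 \left(- \frac{53}{7}\right)^{2}}{59}\right) \left(-4\right) = \left(\frac{8}{59} - \frac{11236}{2891}\right) \left(-4\right) = \left(- \frac{10844}{2891}\right) \left(-4\right) = \frac{43376}{2891}$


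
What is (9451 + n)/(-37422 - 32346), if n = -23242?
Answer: 4597/23256 ≈ 0.19767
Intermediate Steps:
(9451 + n)/(-37422 - 32346) = (9451 - 23242)/(-37422 - 32346) = -13791/(-69768) = -13791*(-1/69768) = 4597/23256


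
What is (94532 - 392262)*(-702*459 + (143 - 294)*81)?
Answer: 99575500770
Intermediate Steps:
(94532 - 392262)*(-702*459 + (143 - 294)*81) = -297730*(-322218 - 151*81) = -297730*(-322218 - 12231) = -297730*(-334449) = 99575500770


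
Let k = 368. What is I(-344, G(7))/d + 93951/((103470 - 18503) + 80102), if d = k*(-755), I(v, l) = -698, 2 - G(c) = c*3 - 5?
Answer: 1456586889/2547931720 ≈ 0.57167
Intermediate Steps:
G(c) = 7 - 3*c (G(c) = 2 - (c*3 - 5) = 2 - (3*c - 5) = 2 - (-5 + 3*c) = 2 + (5 - 3*c) = 7 - 3*c)
d = -277840 (d = 368*(-755) = -277840)
I(-344, G(7))/d + 93951/((103470 - 18503) + 80102) = -698/(-277840) + 93951/((103470 - 18503) + 80102) = -698*(-1/277840) + 93951/(84967 + 80102) = 349/138920 + 93951/165069 = 349/138920 + 93951*(1/165069) = 349/138920 + 10439/18341 = 1456586889/2547931720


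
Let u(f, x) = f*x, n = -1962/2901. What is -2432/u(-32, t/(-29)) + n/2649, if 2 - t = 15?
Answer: 1881906810/11100193 ≈ 169.54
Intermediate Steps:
t = -13 (t = 2 - 1*15 = 2 - 15 = -13)
n = -654/967 (n = -1962*1/2901 = -654/967 ≈ -0.67632)
-2432/u(-32, t/(-29)) + n/2649 = -2432/((-(-416)/(-29))) - 654/967/2649 = -2432/((-(-416)*(-1)/29)) - 654/967*1/2649 = -2432/((-32*13/29)) - 218/853861 = -2432/(-416/29) - 218/853861 = -2432*(-29/416) - 218/853861 = 2204/13 - 218/853861 = 1881906810/11100193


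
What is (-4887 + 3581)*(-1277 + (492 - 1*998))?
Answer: 2328598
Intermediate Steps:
(-4887 + 3581)*(-1277 + (492 - 1*998)) = -1306*(-1277 + (492 - 998)) = -1306*(-1277 - 506) = -1306*(-1783) = 2328598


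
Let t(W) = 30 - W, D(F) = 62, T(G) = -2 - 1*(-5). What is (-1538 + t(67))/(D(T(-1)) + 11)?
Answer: -1575/73 ≈ -21.575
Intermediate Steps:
T(G) = 3 (T(G) = -2 + 5 = 3)
(-1538 + t(67))/(D(T(-1)) + 11) = (-1538 + (30 - 1*67))/(62 + 11) = (-1538 + (30 - 67))/73 = (-1538 - 37)*(1/73) = -1575*1/73 = -1575/73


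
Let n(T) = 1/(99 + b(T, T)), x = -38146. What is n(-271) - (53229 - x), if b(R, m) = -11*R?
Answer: -281434999/3080 ≈ -91375.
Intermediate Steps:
n(T) = 1/(99 - 11*T)
n(-271) - (53229 - x) = -1/(-99 + 11*(-271)) - (53229 - 1*(-38146)) = -1/(-99 - 2981) - (53229 + 38146) = -1/(-3080) - 1*91375 = -1*(-1/3080) - 91375 = 1/3080 - 91375 = -281434999/3080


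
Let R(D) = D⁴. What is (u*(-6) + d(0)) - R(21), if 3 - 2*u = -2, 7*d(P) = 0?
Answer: -194496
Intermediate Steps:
d(P) = 0 (d(P) = (⅐)*0 = 0)
u = 5/2 (u = 3/2 - ½*(-2) = 3/2 + 1 = 5/2 ≈ 2.5000)
(u*(-6) + d(0)) - R(21) = ((5/2)*(-6) + 0) - 1*21⁴ = (-15 + 0) - 1*194481 = -15 - 194481 = -194496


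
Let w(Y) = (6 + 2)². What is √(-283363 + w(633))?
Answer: I*√283299 ≈ 532.26*I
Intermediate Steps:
w(Y) = 64 (w(Y) = 8² = 64)
√(-283363 + w(633)) = √(-283363 + 64) = √(-283299) = I*√283299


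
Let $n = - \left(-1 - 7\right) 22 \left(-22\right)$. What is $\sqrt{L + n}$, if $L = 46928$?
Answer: $12 \sqrt{299} \approx 207.5$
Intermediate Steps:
$n = -3872$ ($n = - \left(-8\right) 22 \left(-22\right) = - \left(-176\right) \left(-22\right) = \left(-1\right) 3872 = -3872$)
$\sqrt{L + n} = \sqrt{46928 - 3872} = \sqrt{43056} = 12 \sqrt{299}$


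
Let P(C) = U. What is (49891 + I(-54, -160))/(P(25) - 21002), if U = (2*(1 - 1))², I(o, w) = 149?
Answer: -25020/10501 ≈ -2.3826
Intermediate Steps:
U = 0 (U = (2*0)² = 0² = 0)
P(C) = 0
(49891 + I(-54, -160))/(P(25) - 21002) = (49891 + 149)/(0 - 21002) = 50040/(-21002) = 50040*(-1/21002) = -25020/10501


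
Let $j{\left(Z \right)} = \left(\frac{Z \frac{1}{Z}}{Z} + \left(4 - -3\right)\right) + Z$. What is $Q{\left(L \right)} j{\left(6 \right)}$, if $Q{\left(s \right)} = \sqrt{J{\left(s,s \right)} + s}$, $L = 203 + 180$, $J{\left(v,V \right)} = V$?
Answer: $\frac{79 \sqrt{766}}{6} \approx 364.41$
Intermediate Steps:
$L = 383$
$Q{\left(s \right)} = \sqrt{2} \sqrt{s}$ ($Q{\left(s \right)} = \sqrt{s + s} = \sqrt{2 s} = \sqrt{2} \sqrt{s}$)
$j{\left(Z \right)} = 7 + Z + \frac{1}{Z}$ ($j{\left(Z \right)} = \left(1 \frac{1}{Z} + \left(4 + 3\right)\right) + Z = \left(\frac{1}{Z} + 7\right) + Z = \left(7 + \frac{1}{Z}\right) + Z = 7 + Z + \frac{1}{Z}$)
$Q{\left(L \right)} j{\left(6 \right)} = \sqrt{2} \sqrt{383} \left(7 + 6 + \frac{1}{6}\right) = \sqrt{766} \left(7 + 6 + \frac{1}{6}\right) = \sqrt{766} \cdot \frac{79}{6} = \frac{79 \sqrt{766}}{6}$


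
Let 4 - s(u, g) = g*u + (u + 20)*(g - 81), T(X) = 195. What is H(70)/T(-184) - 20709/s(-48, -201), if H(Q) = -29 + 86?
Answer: 335869/228020 ≈ 1.4730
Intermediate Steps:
H(Q) = 57
s(u, g) = 4 - g*u - (-81 + g)*(20 + u) (s(u, g) = 4 - (g*u + (u + 20)*(g - 81)) = 4 - (g*u + (20 + u)*(-81 + g)) = 4 - (g*u + (-81 + g)*(20 + u)) = 4 + (-g*u - (-81 + g)*(20 + u)) = 4 - g*u - (-81 + g)*(20 + u))
H(70)/T(-184) - 20709/s(-48, -201) = 57/195 - 20709/(1624 - 20*(-201) + 81*(-48) - 2*(-201)*(-48)) = 57*(1/195) - 20709/(1624 + 4020 - 3888 - 19296) = 19/65 - 20709/(-17540) = 19/65 - 20709*(-1/17540) = 19/65 + 20709/17540 = 335869/228020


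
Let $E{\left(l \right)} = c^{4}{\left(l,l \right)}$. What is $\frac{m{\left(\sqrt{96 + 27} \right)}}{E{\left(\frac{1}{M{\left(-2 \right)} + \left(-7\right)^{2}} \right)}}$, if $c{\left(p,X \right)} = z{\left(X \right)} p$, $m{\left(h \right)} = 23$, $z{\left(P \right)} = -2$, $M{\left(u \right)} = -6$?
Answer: $\frac{78632423}{16} \approx 4.9145 \cdot 10^{6}$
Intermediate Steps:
$c{\left(p,X \right)} = - 2 p$
$E{\left(l \right)} = 16 l^{4}$ ($E{\left(l \right)} = \left(- 2 l\right)^{4} = 16 l^{4}$)
$\frac{m{\left(\sqrt{96 + 27} \right)}}{E{\left(\frac{1}{M{\left(-2 \right)} + \left(-7\right)^{2}} \right)}} = \frac{23}{16 \left(\frac{1}{-6 + \left(-7\right)^{2}}\right)^{4}} = \frac{23}{16 \left(\frac{1}{-6 + 49}\right)^{4}} = \frac{23}{16 \left(\frac{1}{43}\right)^{4}} = \frac{23}{16 \cdot \frac{1}{3418801}} = \frac{23}{\frac{16}{3418801}} = 23 \cdot \frac{3418801}{16} = \frac{78632423}{16}$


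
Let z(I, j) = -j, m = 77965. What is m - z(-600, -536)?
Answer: 77429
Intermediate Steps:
m - z(-600, -536) = 77965 - (-1)*(-536) = 77965 - 1*536 = 77965 - 536 = 77429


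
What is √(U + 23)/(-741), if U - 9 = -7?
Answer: -5/741 ≈ -0.0067476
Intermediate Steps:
U = 2 (U = 9 - 7 = 2)
√(U + 23)/(-741) = √(2 + 23)/(-741) = -√25/741 = -1/741*5 = -5/741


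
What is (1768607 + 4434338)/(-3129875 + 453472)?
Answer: -6202945/2676403 ≈ -2.3176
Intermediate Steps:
(1768607 + 4434338)/(-3129875 + 453472) = 6202945/(-2676403) = 6202945*(-1/2676403) = -6202945/2676403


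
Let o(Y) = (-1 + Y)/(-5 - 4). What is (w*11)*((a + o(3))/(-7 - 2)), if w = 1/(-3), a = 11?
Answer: 1067/243 ≈ 4.3909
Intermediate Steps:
o(Y) = ⅑ - Y/9 (o(Y) = (-1 + Y)/(-9) = (-1 + Y)*(-⅑) = ⅑ - Y/9)
w = -⅓ ≈ -0.33333
(w*11)*((a + o(3))/(-7 - 2)) = (-⅓*11)*((11 + (⅑ - ⅑*3))/(-7 - 2)) = -11*(11 + (⅑ - ⅓))/(3*(-9)) = -11*(11 - 2/9)*(-1)/(3*9) = -1067*(-1)/(27*9) = -11/3*(-97/81) = 1067/243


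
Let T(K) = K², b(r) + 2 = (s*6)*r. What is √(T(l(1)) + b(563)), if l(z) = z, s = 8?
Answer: √27023 ≈ 164.39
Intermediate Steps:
b(r) = -2 + 48*r (b(r) = -2 + (8*6)*r = -2 + 48*r)
√(T(l(1)) + b(563)) = √(1² + (-2 + 48*563)) = √(1 + (-2 + 27024)) = √(1 + 27022) = √27023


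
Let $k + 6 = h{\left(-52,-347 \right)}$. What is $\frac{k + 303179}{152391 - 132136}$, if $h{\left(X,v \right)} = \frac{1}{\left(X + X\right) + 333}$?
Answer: $\frac{69426618}{4638395} \approx 14.968$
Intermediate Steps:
$h{\left(X,v \right)} = \frac{1}{333 + 2 X}$ ($h{\left(X,v \right)} = \frac{1}{2 X + 333} = \frac{1}{333 + 2 X}$)
$k = - \frac{1373}{229}$ ($k = -6 + \frac{1}{333 + 2 \left(-52\right)} = -6 + \frac{1}{333 - 104} = -6 + \frac{1}{229} = - \frac{1373}{229} \approx -5.9956$)
$\frac{k + 303179}{152391 - 132136} = \frac{- \frac{1373}{229} + 303179}{152391 - 132136} = \frac{69426618}{229 \cdot 20255} = \frac{69426618}{229} \cdot \frac{1}{20255} = \frac{69426618}{4638395}$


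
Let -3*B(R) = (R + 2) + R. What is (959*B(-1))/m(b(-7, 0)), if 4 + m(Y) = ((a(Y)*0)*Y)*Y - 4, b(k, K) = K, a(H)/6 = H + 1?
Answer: 0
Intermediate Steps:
a(H) = 6 + 6*H (a(H) = 6*(H + 1) = 6*(1 + H) = 6 + 6*H)
B(R) = -2/3 - 2*R/3 (B(R) = -((R + 2) + R)/3 = -((2 + R) + R)/3 = -(2 + 2*R)/3 = -2/3 - 2*R/3)
m(Y) = -8 (m(Y) = -4 + ((((6 + 6*Y)*0)*Y)*Y - 4) = -4 + ((0*Y)*Y - 4) = -4 + (0*Y - 4) = -4 + (0 - 4) = -4 - 4 = -8)
(959*B(-1))/m(b(-7, 0)) = (959*(-2/3 - 2/3*(-1)))/(-8) = (959*(-2/3 + 2/3))*(-1/8) = (959*0)*(-1/8) = 0*(-1/8) = 0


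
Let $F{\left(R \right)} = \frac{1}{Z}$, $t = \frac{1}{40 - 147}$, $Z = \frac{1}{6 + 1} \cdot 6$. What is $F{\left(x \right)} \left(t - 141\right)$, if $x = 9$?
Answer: $- \frac{52808}{321} \approx -164.51$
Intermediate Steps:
$Z = \frac{6}{7}$ ($Z = \frac{1}{7} \cdot 6 = \frac{6}{7} \approx 0.85714$)
$t = - \frac{1}{107}$ ($t = \frac{1}{-107} = - \frac{1}{107} \approx -0.0093458$)
$F{\left(R \right)} = \frac{7}{6}$ ($F{\left(R \right)} = \frac{1}{\frac{6}{7}} = \frac{7}{6}$)
$F{\left(x \right)} \left(t - 141\right) = \frac{7 \left(- \frac{1}{107} - 141\right)}{6} = \frac{7}{6} \left(- \frac{15088}{107}\right) = - \frac{52808}{321}$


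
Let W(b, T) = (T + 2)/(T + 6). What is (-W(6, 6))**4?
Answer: 16/81 ≈ 0.19753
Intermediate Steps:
W(b, T) = (2 + T)/(6 + T)
(-W(6, 6))**4 = (-(2 + 6)/(6 + 6))**4 = (-8/12)**4 = (-1*2/3)**4 = (-2/3)**4 = 16/81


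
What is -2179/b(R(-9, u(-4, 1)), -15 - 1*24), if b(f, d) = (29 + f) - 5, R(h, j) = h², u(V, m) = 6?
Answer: -2179/105 ≈ -20.752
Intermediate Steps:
b(f, d) = 24 + f
-2179/b(R(-9, u(-4, 1)), -15 - 1*24) = -2179/(24 + (-9)²) = -2179/(24 + 81) = -2179/105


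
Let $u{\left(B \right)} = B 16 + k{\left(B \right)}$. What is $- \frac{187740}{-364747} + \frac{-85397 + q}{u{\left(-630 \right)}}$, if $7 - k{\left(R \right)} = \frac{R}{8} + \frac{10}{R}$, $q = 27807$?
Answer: $\frac{5766288505740}{918632462609} \approx 6.277$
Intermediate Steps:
$k{\left(R \right)} = 7 - \frac{10}{R} - \frac{R}{8}$ ($k{\left(R \right)} = 7 - \left(\frac{R}{8} + \frac{10}{R}\right) = 7 - \left(\frac{10}{R} + \frac{R}{8}\right) = 7 - \frac{10}{R} - \frac{R}{8}$)
$u{\left(B \right)} = 7 - \frac{10}{B} + \frac{127 B}{8}$ ($u{\left(B \right)} = B 16 - \left(-7 + \frac{10}{B} + \frac{B}{8}\right) = 16 B - \left(-7 + \frac{10}{B} + \frac{B}{8}\right) = 7 - \frac{10}{B} + \frac{127 B}{8}$)
$- \frac{187740}{-364747} + \frac{-85397 + q}{u{\left(-630 \right)}} = - \frac{187740}{-364747} + \frac{-85397 + 27807}{7 - \frac{10}{-630} + \frac{127}{8} \left(-630\right)} = \left(-187740\right) \left(- \frac{1}{364747}\right) - \frac{57590}{7 - - \frac{1}{63} - \frac{40005}{4}} = \frac{187740}{364747} - \frac{57590}{7 + \frac{1}{63} - \frac{40005}{4}} = \frac{187740}{364747} - \frac{57590}{- \frac{2518547}{252}} = \frac{187740}{364747} - - \frac{14512680}{2518547} = \frac{187740}{364747} + \frac{14512680}{2518547} = \frac{5766288505740}{918632462609}$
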